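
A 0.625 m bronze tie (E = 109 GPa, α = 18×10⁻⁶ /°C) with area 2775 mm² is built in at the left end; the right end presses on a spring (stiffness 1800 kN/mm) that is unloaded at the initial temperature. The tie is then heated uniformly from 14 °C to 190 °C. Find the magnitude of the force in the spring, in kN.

P ≈ 755 kN

Free thermal expansion: δ_free = αΔT L = 18×10⁻⁶ × 176 × 625 = 1.98 mm.
With a force P in the spring, the elastic change of the tie is PL/(AE) and that of the spring is P/k; compatibility requires their sum to equal δ_free.
So P = δ_free / [L/(AE) + 1/k] = 1.98 / [ 625/(2775×109×10³) + 1/(1800×10³) ].
P = 1.98 / 2.622×10⁻⁶ = 755200 N.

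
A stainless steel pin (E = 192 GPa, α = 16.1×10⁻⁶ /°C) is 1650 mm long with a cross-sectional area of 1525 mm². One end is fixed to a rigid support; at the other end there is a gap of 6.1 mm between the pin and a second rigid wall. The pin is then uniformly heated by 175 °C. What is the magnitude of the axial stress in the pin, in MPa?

Unrestrained expansion: δ_free = αΔT L = 16.1×10⁻⁶ × 175 × 1650 = 4.649 mm.
This is smaller than the 6.1 mm clearance, so the pin expands freely without reaching the stop — the stress is zero.

σ ≈ 0 MPa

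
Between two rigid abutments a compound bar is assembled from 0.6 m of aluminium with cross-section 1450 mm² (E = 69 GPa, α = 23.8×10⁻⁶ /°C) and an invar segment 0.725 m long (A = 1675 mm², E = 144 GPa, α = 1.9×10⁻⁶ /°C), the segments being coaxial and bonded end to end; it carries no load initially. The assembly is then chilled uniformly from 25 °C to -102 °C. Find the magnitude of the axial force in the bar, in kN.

With the walls removed the bar would change length by δ_free = Σ αᵢΔT Lᵢ = 23.8×10⁻⁶×127×600 + 1.9×10⁻⁶×127×725 = 1.989 mm.
The walls prevent any net length change, so an axial force P (same in every segment) develops. Compatibility: P · Σ Lᵢ/(AᵢEᵢ) = δ_free.
The series flexibility is Σ Lᵢ/(AᵢEᵢ) = 600/(1450×69×10³) + 725/(1675×144×10³) = 9.003×10⁻⁶ mm/N.
Hence P = δ_free / Σ(L/AE) = 1.989/9.003×10⁻⁶ = 220.9 kN (tensile).

P ≈ 221 kN (tensile)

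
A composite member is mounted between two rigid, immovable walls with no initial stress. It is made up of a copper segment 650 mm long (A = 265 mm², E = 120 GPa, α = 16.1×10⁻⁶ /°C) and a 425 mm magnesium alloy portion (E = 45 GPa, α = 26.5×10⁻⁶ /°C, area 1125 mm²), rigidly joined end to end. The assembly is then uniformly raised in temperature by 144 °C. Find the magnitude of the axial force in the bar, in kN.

With the walls removed the bar would change length by δ_free = Σ αᵢΔT Lᵢ = 16.1×10⁻⁶×144×650 + 26.5×10⁻⁶×144×425 = 3.129 mm.
The walls prevent any net length change, so an axial force P (same in every segment) develops. Compatibility: P · Σ Lᵢ/(AᵢEᵢ) = δ_free.
The series flexibility is Σ Lᵢ/(AᵢEᵢ) = 650/(265×120×10³) + 425/(1125×45×10³) = 2.884×10⁻⁵ mm/N.
So P = 3.129 / 2.884×10⁻⁵ = 108.5 kN, compressive.

P ≈ 109 kN (compressive)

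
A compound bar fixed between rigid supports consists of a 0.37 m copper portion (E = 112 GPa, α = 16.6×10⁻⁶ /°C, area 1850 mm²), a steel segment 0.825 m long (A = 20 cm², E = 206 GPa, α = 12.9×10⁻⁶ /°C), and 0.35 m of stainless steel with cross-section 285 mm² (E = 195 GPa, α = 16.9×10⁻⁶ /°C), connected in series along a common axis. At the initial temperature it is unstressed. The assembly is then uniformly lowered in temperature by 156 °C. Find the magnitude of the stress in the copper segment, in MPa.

If the supports were absent, the total length change would be Σ αᵢΔT Lᵢ = 16.6×10⁻⁶×156×370 + 12.9×10⁻⁶×156×825 + 16.9×10⁻⁶×156×350 = 3.541 mm.
Since the ends are fixed, an axial force P builds up, equal in every segment, with P · Σ Lᵢ/(AᵢEᵢ) = δ_free.
Σ Lᵢ/(AᵢEᵢ) = 370/(1850×112×10³) + 825/(2000×206×10³) + 350/(285×195×10³) = 1.009×10⁻⁵ mm/N.
Hence P = δ_free / Σ(L/AE) = 3.541/1.009×10⁻⁵ = 351.1 kN (tensile).
σ_{copper} = P / A = 351100 / 1850 = 189.8 MPa.

σ ≈ 190 MPa (tensile)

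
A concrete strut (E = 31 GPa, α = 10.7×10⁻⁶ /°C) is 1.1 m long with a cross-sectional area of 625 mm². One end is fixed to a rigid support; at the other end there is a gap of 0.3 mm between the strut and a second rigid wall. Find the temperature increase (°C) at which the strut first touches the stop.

ΔT ≈ 25.5 °C

The gap closes when αΔT L = 0.3 mm, since the strut is still unstressed at that instant.
So ΔT = g/(αL) = 0.3/(10.7×10⁻⁶ × 1100) = 25.49 °C.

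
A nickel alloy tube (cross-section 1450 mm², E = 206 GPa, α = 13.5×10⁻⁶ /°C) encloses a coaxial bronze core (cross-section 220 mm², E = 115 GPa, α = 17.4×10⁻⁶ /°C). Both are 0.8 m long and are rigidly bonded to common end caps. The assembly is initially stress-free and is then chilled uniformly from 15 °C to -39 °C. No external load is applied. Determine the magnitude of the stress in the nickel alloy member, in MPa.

Equilibrium of a rigid end plate with no external load gives equal and opposite internal forces ±P in the two members. Since α_{bronze} > α_{nickel alloy}, cooling drives the bronze into tension and the nickel alloy into compression.
Compatibility of the two members (thermal + elastic change equal): (α₁ − α₂)ΔT = P·[1/(A₁E₁) + 1/(A₂E₂)].
|α₁ − α₂|·ΔT = 3.9×10⁻⁶ × 54 = 0.0002106.
1/(A₁E₁) + 1/(A₂E₂) = 1/(1450×206×10³) + 1/(220×115×10³) = 4.287×10⁻⁸ N⁻¹.
So P = 0.0002106 / 4.287×10⁻⁸ = 4.912 kN.
σ_{nickel alloy} = P/A₁ = 4912/1450 = 3.388 MPa, compressive.

σ ≈ 3.39 MPa (compressive)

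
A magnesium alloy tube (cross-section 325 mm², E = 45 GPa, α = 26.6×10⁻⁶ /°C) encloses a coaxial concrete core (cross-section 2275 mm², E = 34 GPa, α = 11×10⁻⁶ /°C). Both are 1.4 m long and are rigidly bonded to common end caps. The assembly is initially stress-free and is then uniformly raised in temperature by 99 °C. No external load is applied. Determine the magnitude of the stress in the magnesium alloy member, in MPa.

σ ≈ 58.4 MPa (compressive)

The magnesium alloy has the larger α, so on heating it would change length more than the concrete if both were free. The rigid plates force a common final length, so the magnesium alloy is put into compression and the concrete into tension, with equal and opposite forces P (no external load).
Equating the net (thermal + elastic) strains gives |α₁ − α₂|·ΔT = P·[1/(A₁E₁) + 1/(A₂E₂)].
|α₁ − α₂|·ΔT = 15.6×10⁻⁶ × 99 = 0.001544.
1/(A₁E₁) + 1/(A₂E₂) = 1/(325×45×10³) + 1/(2275×34×10³) = 8.13×10⁻⁸ N⁻¹.
P = 0.001544 / 8.13×10⁻⁸ = 19000 N = 19 kN.
σ_{magnesium alloy} = P/A₁ = 19000/325 = 58.45 MPa, compressive.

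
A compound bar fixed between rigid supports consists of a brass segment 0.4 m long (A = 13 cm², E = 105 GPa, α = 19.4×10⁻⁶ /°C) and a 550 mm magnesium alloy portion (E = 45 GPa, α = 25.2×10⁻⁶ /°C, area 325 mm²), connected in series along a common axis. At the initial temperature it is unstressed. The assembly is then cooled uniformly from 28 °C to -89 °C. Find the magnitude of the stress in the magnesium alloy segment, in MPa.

σ ≈ 192 MPa (tensile)

Free thermal contraction of the whole bar: Σ αᵢΔT Lᵢ = 19.4×10⁻⁶×117×400 + 25.2×10⁻⁶×117×550 = 2.53 mm.
The walls prevent any net length change, so an axial force P (same in every segment) develops. Compatibility: P · Σ Lᵢ/(AᵢEᵢ) = δ_free.
Σ Lᵢ/(AᵢEᵢ) = 400/(1300×105×10³) + 550/(325×45×10³) = 4.054×10⁻⁵ mm/N.
So P = 2.53 / 4.054×10⁻⁵ = 62.4 kN, tensile.
σ_{magnesium alloy} = P / A = 62400 / 325 = 192 MPa.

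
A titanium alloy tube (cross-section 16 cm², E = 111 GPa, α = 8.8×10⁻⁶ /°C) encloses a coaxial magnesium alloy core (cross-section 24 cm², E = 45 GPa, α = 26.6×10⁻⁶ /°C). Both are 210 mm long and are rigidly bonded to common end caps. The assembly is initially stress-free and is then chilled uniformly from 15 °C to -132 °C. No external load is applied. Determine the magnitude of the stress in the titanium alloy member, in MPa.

σ ≈ 110 MPa (compressive)

The magnesium alloy has the larger α, so on cooling it would change length more than the titanium alloy if both were free. The rigid plates force a common final length, so the magnesium alloy is put into tension and the titanium alloy into compression, with equal and opposite forces P (no external load).
Setting the final lengths equal and cancelling L: (α₁ − α₂)ΔT = P/(A₁E₁) + P/(A₂E₂).
|α₁ − α₂|·ΔT = 17.8×10⁻⁶ × 147 = 0.002617.
1/(A₁E₁) + 1/(A₂E₂) = 1/(1600×111×10³) + 1/(2400×45×10³) = 1.489×10⁻⁸ N⁻¹.
So P = 0.002617 / 1.489×10⁻⁸ = 175.7 kN.
σ_{titanium alloy} = P/A₁ = 175700/1600 = 109.8 MPa, compressive.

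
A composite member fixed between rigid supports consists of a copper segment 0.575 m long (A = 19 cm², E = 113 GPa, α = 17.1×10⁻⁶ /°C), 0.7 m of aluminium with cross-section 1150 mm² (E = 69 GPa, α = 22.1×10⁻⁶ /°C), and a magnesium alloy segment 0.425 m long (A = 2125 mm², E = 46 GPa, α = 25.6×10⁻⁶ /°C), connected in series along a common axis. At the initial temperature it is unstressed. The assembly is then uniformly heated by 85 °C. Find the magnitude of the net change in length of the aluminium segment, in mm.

With the walls removed the bar would change length by δ_free = Σ αᵢΔT Lᵢ = 17.1×10⁻⁶×85×575 + 22.1×10⁻⁶×85×700 + 25.6×10⁻⁶×85×425 = 3.076 mm.
The rigid supports impose zero overall length change; the single axial force P common to all segments must satisfy P Σ Lᵢ/(AᵢEᵢ) = δ_free.
Σ Lᵢ/(AᵢEᵢ) = 575/(1900×113×10³) + 700/(1150×69×10³) + 425/(2125×46×10³) = 1.585×10⁻⁵ mm/N.
So P = 3.076 / 1.585×10⁻⁵ = 194.1 kN, compressive.
For the aluminium segment, free thermal change = 22.1×10⁻⁶×85×700 = 1.315 mm and elastic change from P = 194100×700/(1150×69×10³) = 1.712 mm; these oppose, so the net change is 0.397 mm (segment shortens).

|ΔL| ≈ 0.397 mm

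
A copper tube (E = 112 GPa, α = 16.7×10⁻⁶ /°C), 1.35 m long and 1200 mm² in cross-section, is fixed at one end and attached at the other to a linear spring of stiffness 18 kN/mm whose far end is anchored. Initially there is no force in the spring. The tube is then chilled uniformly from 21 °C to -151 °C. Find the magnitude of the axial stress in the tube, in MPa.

σ ≈ 49.3 MPa (tensile)

Free thermal contraction: δ_free = αΔT L = 16.7×10⁻⁶ × 172 × 1350 = 3.878 mm.
With a force P in the spring, the elastic change of the tube is PL/(AE) and that of the spring is P/k; compatibility requires their sum to equal δ_free.
So P = δ_free / [L/(AE) + 1/k] = 3.878 / [ 1350/(1200×112×10³) + 1/(18×10³) ].
P = 3.878 / 6.56×10⁻⁵ = 59110 N.
σ = P/A = 59110/1200 = 49.26 MPa.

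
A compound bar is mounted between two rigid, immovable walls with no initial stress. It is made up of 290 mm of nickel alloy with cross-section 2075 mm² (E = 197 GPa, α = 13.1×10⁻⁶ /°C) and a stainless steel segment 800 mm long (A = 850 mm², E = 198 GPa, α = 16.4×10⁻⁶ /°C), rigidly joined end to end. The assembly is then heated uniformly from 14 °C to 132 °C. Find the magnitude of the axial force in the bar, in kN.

If the supports were absent, the total length change would be Σ αᵢΔT Lᵢ = 13.1×10⁻⁶×118×290 + 16.4×10⁻⁶×118×800 = 1.996 mm.
Since the ends are fixed, an axial force P builds up, equal in every segment, with P · Σ Lᵢ/(AᵢEᵢ) = δ_free.
Σ Lᵢ/(AᵢEᵢ) = 290/(2075×197×10³) + 800/(850×198×10³) = 5.463×10⁻⁶ mm/N.
So P = 1.996 / 5.463×10⁻⁶ = 365.5 kN, compressive.

P ≈ 365 kN (compressive)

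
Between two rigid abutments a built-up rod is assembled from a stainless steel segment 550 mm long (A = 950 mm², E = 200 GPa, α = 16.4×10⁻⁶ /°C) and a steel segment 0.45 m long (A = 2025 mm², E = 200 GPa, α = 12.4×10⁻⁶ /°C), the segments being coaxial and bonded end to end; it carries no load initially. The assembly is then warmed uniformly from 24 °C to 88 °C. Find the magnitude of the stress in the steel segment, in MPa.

σ ≈ 115 MPa (compressive)

With the walls removed the bar would change length by δ_free = Σ αᵢΔT Lᵢ = 16.4×10⁻⁶×64×550 + 12.4×10⁻⁶×64×450 = 0.9344 mm.
Since the ends are fixed, an axial force P builds up, equal in every segment, with P · Σ Lᵢ/(AᵢEᵢ) = δ_free.
Σ Lᵢ/(AᵢEᵢ) = 550/(950×200×10³) + 450/(2025×200×10³) = 4.006×10⁻⁶ mm/N.
Hence P = δ_free / Σ(L/AE) = 0.9344/4.006×10⁻⁶ = 233.3 kN (compressive).
σ_{steel} = P / A = 233300 / 2025 = 115.2 MPa.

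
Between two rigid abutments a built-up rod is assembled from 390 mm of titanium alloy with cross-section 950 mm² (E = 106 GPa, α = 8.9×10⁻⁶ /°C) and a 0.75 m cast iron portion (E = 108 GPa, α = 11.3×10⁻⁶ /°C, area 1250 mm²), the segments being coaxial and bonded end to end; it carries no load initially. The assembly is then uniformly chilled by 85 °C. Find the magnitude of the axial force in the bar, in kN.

P ≈ 108 kN (tensile)

If the supports were absent, the total length change would be Σ αᵢΔT Lᵢ = 8.9×10⁻⁶×85×390 + 11.3×10⁻⁶×85×750 = 1.015 mm.
The rigid supports impose zero overall length change; the single axial force P common to all segments must satisfy P Σ Lᵢ/(AᵢEᵢ) = δ_free.
The series flexibility is Σ Lᵢ/(AᵢEᵢ) = 390/(950×106×10³) + 750/(1250×108×10³) = 9.428×10⁻⁶ mm/N.
So P = 1.015 / 9.428×10⁻⁶ = 107.7 kN, tensile.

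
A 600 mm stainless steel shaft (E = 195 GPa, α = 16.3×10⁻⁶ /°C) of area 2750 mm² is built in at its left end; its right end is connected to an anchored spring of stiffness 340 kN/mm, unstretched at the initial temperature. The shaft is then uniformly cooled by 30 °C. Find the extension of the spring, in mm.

δ ≈ 0.213 mm

If the spring were absent the shaft would shorten by αΔT L = 16.3×10⁻⁶ × 30 × 600 = 0.2934 mm.
Let P be the tensile force in the spring. The shaft extends elastically by PL/(AE) and the spring stretches by P/k; together these equal δ_free.
P [ L/(AE) + 1/k ] = δ_free → P [ 600/(2750×195×10³) + 1/(340×10³) ] = 0.2934.
P = 0.2934 / 4.06×10⁻⁶ = 72260 N.
Spring extension = P/k = 72260/(340×10³) = 0.2125 mm.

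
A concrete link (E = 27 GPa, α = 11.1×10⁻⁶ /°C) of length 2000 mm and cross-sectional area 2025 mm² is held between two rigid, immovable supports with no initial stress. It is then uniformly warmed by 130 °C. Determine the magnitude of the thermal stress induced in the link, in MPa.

With length fixed, the mechanical strain must cancel the thermal strain αΔT = 11.1×10⁻⁶ × 130 = 1443×10⁻⁶.
Hence σ = E·αΔT = 27×10³ × 1443×10⁻⁶ = 38.96 MPa, compressive.

σ ≈ 39 MPa (compressive)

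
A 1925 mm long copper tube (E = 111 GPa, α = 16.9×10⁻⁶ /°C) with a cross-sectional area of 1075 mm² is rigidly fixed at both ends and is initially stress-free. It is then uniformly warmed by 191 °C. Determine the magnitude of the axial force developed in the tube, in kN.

P ≈ 385 kN (compressive)

The ends cannot move, so σ = EαΔT = 111×10³ × 16.9×10⁻⁶ × 191 = 358.3 MPa.
P = AEαΔT = 1075 × 111×10³ × 16.9×10⁻⁶ × 191 = 385.2 kN (compressive).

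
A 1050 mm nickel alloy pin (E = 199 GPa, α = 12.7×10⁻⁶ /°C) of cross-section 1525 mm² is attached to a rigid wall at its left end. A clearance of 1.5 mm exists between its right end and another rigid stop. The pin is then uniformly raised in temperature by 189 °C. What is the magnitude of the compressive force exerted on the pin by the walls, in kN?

P ≈ 295 kN

Unrestrained expansion: δ_free = αΔT L = 12.7×10⁻⁶ × 189 × 1050 = 2.52 mm.
The gap closes (δ_free > 1.5 mm) and the wall then resists a further 2.52 − 1.5 = 1.02 mm of expansion.
Compatibility: PL/(AE) = 1.02 mm, so σ = P/A = E × (1.02/1050) = 193.4 MPa.
Force on the wall = σA = 193.4 × 1525 mm² = 294.9 kN.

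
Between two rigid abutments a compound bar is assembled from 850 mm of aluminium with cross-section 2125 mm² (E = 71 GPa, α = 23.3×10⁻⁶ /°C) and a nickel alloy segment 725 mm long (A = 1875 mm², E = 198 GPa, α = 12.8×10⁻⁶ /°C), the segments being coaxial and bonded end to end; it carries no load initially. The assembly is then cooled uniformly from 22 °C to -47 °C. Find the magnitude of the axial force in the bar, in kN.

With the walls removed the bar would change length by δ_free = Σ αᵢΔT Lᵢ = 23.3×10⁻⁶×69×850 + 12.8×10⁻⁶×69×725 = 2.007 mm.
The walls prevent any net length change, so an axial force P (same in every segment) develops. Compatibility: P · Σ Lᵢ/(AᵢEᵢ) = δ_free.
Σ Lᵢ/(AᵢEᵢ) = 850/(2125×71×10³) + 725/(1875×198×10³) = 7.587×10⁻⁶ mm/N.
So P = 2.007 / 7.587×10⁻⁶ = 264.5 kN, tensile.

P ≈ 265 kN (tensile)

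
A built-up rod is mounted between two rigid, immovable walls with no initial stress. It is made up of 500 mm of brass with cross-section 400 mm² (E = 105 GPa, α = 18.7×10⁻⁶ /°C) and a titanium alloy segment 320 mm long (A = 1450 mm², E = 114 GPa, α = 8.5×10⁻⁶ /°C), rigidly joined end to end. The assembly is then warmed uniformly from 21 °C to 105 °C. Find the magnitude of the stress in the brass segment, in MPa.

Free thermal expansion of the whole bar: Σ αᵢΔT Lᵢ = 18.7×10⁻⁶×84×500 + 8.5×10⁻⁶×84×320 = 1.014 mm.
Since the ends are fixed, an axial force P builds up, equal in every segment, with P · Σ Lᵢ/(AᵢEᵢ) = δ_free.
The series flexibility is Σ Lᵢ/(AᵢEᵢ) = 500/(400×105×10³) + 320/(1450×114×10³) = 1.384×10⁻⁵ mm/N.
Hence P = δ_free / Σ(L/AE) = 1.014/1.384×10⁻⁵ = 73.25 kN (compressive).
σ_{brass} = P / A = 73250 / 400 = 183.1 MPa.

σ ≈ 183 MPa (compressive)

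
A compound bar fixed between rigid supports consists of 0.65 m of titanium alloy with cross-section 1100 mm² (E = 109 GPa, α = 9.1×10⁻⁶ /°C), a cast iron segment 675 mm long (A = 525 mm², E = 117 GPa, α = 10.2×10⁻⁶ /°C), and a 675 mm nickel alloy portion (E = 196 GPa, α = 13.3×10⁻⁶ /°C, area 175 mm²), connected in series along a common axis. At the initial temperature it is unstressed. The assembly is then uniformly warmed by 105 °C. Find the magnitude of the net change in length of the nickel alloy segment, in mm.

With the walls removed the bar would change length by δ_free = Σ αᵢΔT Lᵢ = 9.1×10⁻⁶×105×650 + 10.2×10⁻⁶×105×675 + 13.3×10⁻⁶×105×675 = 2.287 mm.
The rigid supports impose zero overall length change; the single axial force P common to all segments must satisfy P Σ Lᵢ/(AᵢEᵢ) = δ_free.
The series flexibility is Σ Lᵢ/(AᵢEᵢ) = 650/(1100×109×10³) + 675/(525×117×10³) + 675/(175×196×10³) = 3.609×10⁻⁵ mm/N.
Hence P = δ_free / Σ(L/AE) = 2.287/3.609×10⁻⁵ = 63.36 kN (compressive).
For the nickel alloy segment, free thermal change = 13.3×10⁻⁶×105×675 = 0.9426 mm and elastic change from P = 63360×675/(175×196×10³) = 1.247 mm; these oppose, so the net change is 0.304 mm (segment shortens).

|ΔL| ≈ 0.304 mm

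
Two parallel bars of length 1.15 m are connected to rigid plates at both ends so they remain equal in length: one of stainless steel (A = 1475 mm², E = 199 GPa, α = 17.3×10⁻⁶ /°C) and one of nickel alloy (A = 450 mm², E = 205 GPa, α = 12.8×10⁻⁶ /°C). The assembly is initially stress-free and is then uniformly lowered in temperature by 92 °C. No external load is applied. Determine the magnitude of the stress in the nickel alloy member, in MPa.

Both members must finish at the same length. With the larger α, the stainless steel tends to over-contract; the plates restrain it, putting the stainless steel in tension and the nickel alloy in compression. With no external load the two internal forces are equal and opposite, magnitude P.
Compatibility of the two members (thermal + elastic change equal): (α₁ − α₂)ΔT = P·[1/(A₁E₁) + 1/(A₂E₂)].
|α₁ − α₂|·ΔT = 4.5×10⁻⁶ × 92 = 0.000414.
1/(A₁E₁) + 1/(A₂E₂) = 1/(1475×199×10³) + 1/(450×205×10³) = 1.425×10⁻⁸ N⁻¹.
P = 0.000414 / 1.425×10⁻⁸ = 29060 N = 29.06 kN.
σ_{nickel alloy} = P/A₂ = 29060/450 = 64.58 MPa, compressive.

σ ≈ 64.6 MPa (compressive)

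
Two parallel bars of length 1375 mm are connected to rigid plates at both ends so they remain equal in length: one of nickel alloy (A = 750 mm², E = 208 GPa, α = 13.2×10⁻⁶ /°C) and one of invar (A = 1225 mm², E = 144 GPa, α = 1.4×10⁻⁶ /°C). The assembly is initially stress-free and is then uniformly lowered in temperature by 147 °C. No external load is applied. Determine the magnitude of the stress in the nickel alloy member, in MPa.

Equilibrium of a rigid end plate with no external load gives equal and opposite internal forces ±P in the two members. Since α_{nickel alloy} > α_{invar}, cooling drives the nickel alloy into tension and the invar into compression.
Equating the net (thermal + elastic) strains gives |α₁ − α₂|·ΔT = P·[1/(A₁E₁) + 1/(A₂E₂)].
|α₁ − α₂|·ΔT = 11.8×10⁻⁶ × 147 = 0.001735.
1/(A₁E₁) + 1/(A₂E₂) = 1/(750×208×10³) + 1/(1225×144×10³) = 1.208×10⁻⁸ N⁻¹.
So P = 0.001735 / 1.208×10⁻⁸ = 143.6 kN.
σ_{nickel alloy} = P/A₁ = 143600/750 = 191.5 MPa, tensile.

σ ≈ 191 MPa (tensile)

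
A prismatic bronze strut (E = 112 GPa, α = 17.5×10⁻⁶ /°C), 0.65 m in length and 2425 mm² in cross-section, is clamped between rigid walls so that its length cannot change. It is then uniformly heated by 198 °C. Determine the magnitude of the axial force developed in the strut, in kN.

Full restraint means ε = 0, so the stress is σ = EαΔT = 112×10³ × 17.5×10⁻⁶ × 198 = 388.1 MPa.
Then P = σA = 388.1 × 2425 mm² = 941.1 kN, compressive.

P ≈ 941 kN (compressive)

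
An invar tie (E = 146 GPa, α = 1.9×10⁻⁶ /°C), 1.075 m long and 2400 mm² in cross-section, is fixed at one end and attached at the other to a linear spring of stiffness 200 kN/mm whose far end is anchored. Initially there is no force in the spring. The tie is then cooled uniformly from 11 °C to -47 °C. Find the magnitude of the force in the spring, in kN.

Free thermal contraction: δ_free = αΔT L = 1.9×10⁻⁶ × 58 × 1075 = 0.1185 mm.
Let P be the tensile force in the spring. The tie extends elastically by PL/(AE) and the spring stretches by P/k; together these equal δ_free.
So P = δ_free / [L/(AE) + 1/k] = 0.1185 / [ 1075/(2400×146×10³) + 1/(200×10³) ].
P = 0.1185 / 8.068×10⁻⁶ = 14680 N.

P ≈ 14.7 kN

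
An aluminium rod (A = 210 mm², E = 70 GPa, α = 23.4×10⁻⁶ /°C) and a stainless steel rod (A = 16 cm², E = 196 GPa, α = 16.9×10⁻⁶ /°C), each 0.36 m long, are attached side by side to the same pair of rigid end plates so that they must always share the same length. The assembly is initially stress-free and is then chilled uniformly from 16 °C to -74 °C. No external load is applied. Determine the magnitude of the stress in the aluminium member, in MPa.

σ ≈ 39.1 MPa (tensile)

The aluminium has the larger α, so on cooling it would change length more than the stainless steel if both were free. The rigid plates force a common final length, so the aluminium is put into tension and the stainless steel into compression, with equal and opposite forces P (no external load).
Compatibility of the two members (thermal + elastic change equal): (α₁ − α₂)ΔT = P·[1/(A₁E₁) + 1/(A₂E₂)].
|α₁ − α₂|·ΔT = 6.5×10⁻⁶ × 90 = 0.000585.
1/(A₁E₁) + 1/(A₂E₂) = 1/(210×70×10³) + 1/(1600×196×10³) = 7.122×10⁻⁸ N⁻¹.
P = 0.000585 / 7.122×10⁻⁸ = 8214 N = 8.214 kN.
σ_{aluminium} = P/A₁ = 8214/210 = 39.12 MPa, tensile.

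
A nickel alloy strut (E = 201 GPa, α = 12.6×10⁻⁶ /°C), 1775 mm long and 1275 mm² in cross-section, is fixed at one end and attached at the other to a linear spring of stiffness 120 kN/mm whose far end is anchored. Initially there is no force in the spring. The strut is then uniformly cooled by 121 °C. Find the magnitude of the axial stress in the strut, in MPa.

σ ≈ 139 MPa (tensile)

The unrestrained thermal change is αΔT L = 12.6×10⁻⁶ × 121 × 1775 = 2.706 mm.
Let P be the tensile force in the spring. The strut extends elastically by PL/(AE) and the spring stretches by P/k; together these equal δ_free.
P [ L/(AE) + 1/k ] = δ_free → P [ 1775/(1275×201×10³) + 1/(120×10³) ] = 2.706.
P = 2.706 / 1.526×10⁻⁵ = 177300 N.
σ = P/A = 177300/1275 = 139.1 MPa.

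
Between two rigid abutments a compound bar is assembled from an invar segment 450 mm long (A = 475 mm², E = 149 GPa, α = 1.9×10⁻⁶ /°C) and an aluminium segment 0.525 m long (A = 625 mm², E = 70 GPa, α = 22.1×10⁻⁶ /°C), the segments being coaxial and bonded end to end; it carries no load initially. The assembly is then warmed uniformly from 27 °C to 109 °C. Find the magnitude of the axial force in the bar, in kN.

Free thermal expansion of the whole bar: Σ αᵢΔT Lᵢ = 1.9×10⁻⁶×82×450 + 22.1×10⁻⁶×82×525 = 1.022 mm.
Since the ends are fixed, an axial force P builds up, equal in every segment, with P · Σ Lᵢ/(AᵢEᵢ) = δ_free.
Σ Lᵢ/(AᵢEᵢ) = 450/(475×149×10³) + 525/(625×70×10³) = 1.836×10⁻⁵ mm/N.
Hence P = δ_free / Σ(L/AE) = 1.022/1.836×10⁻⁵ = 55.64 kN (compressive).

P ≈ 55.6 kN (compressive)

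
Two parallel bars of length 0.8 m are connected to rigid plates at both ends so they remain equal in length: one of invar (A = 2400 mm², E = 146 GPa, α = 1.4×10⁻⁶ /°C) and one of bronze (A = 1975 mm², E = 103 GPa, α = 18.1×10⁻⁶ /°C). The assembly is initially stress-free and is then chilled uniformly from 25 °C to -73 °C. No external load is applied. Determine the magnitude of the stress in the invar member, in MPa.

σ ≈ 87.8 MPa (compressive)

The bronze has the larger α, so on cooling it would change length more than the invar if both were free. The rigid plates force a common final length, so the bronze is put into tension and the invar into compression, with equal and opposite forces P (no external load).
Compatibility of the two members (thermal + elastic change equal): (α₁ − α₂)ΔT = P·[1/(A₁E₁) + 1/(A₂E₂)].
|α₁ − α₂|·ΔT = 16.7×10⁻⁶ × 98 = 0.001637.
1/(A₁E₁) + 1/(A₂E₂) = 1/(2400×146×10³) + 1/(1975×103×10³) = 7.77×10⁻⁹ N⁻¹.
So P = 0.001637 / 7.77×10⁻⁹ = 210.6 kN.
σ_{invar} = P/A₁ = 210600/2400 = 87.77 MPa, compressive.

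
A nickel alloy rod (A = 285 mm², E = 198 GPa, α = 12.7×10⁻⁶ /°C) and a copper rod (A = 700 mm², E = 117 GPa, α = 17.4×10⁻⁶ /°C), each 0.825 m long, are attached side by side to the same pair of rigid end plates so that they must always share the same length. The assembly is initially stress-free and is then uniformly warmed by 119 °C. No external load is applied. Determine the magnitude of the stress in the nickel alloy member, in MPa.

σ ≈ 65.6 MPa (tensile)

Equilibrium of a rigid end plate with no external load gives equal and opposite internal forces ±P in the two members. Since α_{copper} > α_{nickel alloy}, heating drives the copper into compression and the nickel alloy into tension.
Setting the final lengths equal and cancelling L: (α₁ − α₂)ΔT = P/(A₁E₁) + P/(A₂E₂).
|α₁ − α₂|·ΔT = 4.7×10⁻⁶ × 119 = 0.0005593.
1/(A₁E₁) + 1/(A₂E₂) = 1/(285×198×10³) + 1/(700×117×10³) = 2.993×10⁻⁸ N⁻¹.
So P = 0.0005593 / 2.993×10⁻⁸ = 18.69 kN.
σ_{nickel alloy} = P/A₁ = 18690/285 = 65.57 MPa, tensile.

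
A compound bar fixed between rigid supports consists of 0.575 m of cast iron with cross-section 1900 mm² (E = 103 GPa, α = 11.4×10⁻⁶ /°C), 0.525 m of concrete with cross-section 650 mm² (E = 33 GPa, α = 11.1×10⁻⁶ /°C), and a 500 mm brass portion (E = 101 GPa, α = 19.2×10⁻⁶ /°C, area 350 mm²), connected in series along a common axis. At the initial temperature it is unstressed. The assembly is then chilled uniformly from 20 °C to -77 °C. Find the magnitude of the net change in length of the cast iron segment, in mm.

With the walls removed the bar would change length by δ_free = Σ αᵢΔT Lᵢ = 11.4×10⁻⁶×97×575 + 11.1×10⁻⁶×97×525 + 19.2×10⁻⁶×97×500 = 2.132 mm.
The walls prevent any net length change, so an axial force P (same in every segment) develops. Compatibility: P · Σ Lᵢ/(AᵢEᵢ) = δ_free.
Σ Lᵢ/(AᵢEᵢ) = 575/(1900×103×10³) + 525/(650×33×10³) + 500/(350×101×10³) = 4.156×10⁻⁵ mm/N.
So P = 2.132 / 4.156×10⁻⁵ = 51.31 kN, tensile.
For the cast iron segment, free thermal change = 11.4×10⁻⁶×97×575 = 0.6358 mm and elastic change from P = 51310×575/(1900×103×10³) = 0.1508 mm; these oppose, so the net change is 0.485 mm (segment shortens).

|ΔL| ≈ 0.485 mm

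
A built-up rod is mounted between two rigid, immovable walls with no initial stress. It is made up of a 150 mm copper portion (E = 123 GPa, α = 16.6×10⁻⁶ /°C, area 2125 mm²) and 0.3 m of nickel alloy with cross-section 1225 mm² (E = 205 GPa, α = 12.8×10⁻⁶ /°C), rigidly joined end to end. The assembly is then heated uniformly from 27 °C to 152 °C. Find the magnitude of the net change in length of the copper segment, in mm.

With the walls removed the bar would change length by δ_free = Σ αᵢΔT Lᵢ = 16.6×10⁻⁶×125×150 + 12.8×10⁻⁶×125×300 = 0.7913 mm.
The walls prevent any net length change, so an axial force P (same in every segment) develops. Compatibility: P · Σ Lᵢ/(AᵢEᵢ) = δ_free.
Σ Lᵢ/(AᵢEᵢ) = 150/(2125×123×10³) + 300/(1225×205×10³) = 1.769×10⁻⁶ mm/N.
P = 0.7913 / 1.769×10⁻⁶ = 447400 N = 447.4 kN, compressive.
For the copper segment, free thermal change = 16.6×10⁻⁶×125×150 = 0.3113 mm and elastic change from P = 447400×150/(2125×123×10³) = 0.2568 mm; these oppose, so the net change is 0.0545 mm (segment lengthens).

|ΔL| ≈ 0.0545 mm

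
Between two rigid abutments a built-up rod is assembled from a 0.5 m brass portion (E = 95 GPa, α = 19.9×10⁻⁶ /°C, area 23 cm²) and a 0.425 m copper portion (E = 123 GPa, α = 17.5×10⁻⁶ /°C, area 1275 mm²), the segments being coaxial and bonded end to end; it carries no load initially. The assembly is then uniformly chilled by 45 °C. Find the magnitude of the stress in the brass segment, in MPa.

If the supports were absent, the total length change would be Σ αᵢΔT Lᵢ = 19.9×10⁻⁶×45×500 + 17.5×10⁻⁶×45×425 = 0.7824 mm.
Since the ends are fixed, an axial force P builds up, equal in every segment, with P · Σ Lᵢ/(AᵢEᵢ) = δ_free.
Σ Lᵢ/(AᵢEᵢ) = 500/(2300×95×10³) + 425/(1275×123×10³) = 4.998×10⁻⁶ mm/N.
P = 0.7824 / 4.998×10⁻⁶ = 156500 N = 156.5 kN, tensile.
σ_{brass} = P / A = 156500 / 2300 = 68.06 MPa.

σ ≈ 68.1 MPa (tensile)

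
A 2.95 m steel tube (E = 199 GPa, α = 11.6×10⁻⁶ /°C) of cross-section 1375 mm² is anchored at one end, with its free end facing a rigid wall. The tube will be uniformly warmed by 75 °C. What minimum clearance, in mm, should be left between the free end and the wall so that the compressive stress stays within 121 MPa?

With no wall the tube would lengthen by αΔT L = 11.6×10⁻⁶ × 75 × 2950 = 2.566 mm.
At the allowable stress the elastic shortening the wall may impose is σL/E = 121 × 2950 / (199×10³) = 1.794 mm.
The gap must absorb the remainder: g_min = 2.566 − 1.794 = 0.7728 mm.

g ≈ 0.773 mm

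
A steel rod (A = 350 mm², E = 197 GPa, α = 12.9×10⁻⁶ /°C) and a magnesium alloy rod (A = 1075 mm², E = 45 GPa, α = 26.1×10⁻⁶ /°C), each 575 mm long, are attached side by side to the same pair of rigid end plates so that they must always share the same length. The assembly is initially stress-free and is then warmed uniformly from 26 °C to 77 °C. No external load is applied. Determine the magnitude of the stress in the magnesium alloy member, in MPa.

σ ≈ 17.8 MPa (compressive)

The magnesium alloy has the larger α, so on heating it would change length more than the steel if both were free. The rigid plates force a common final length, so the magnesium alloy is put into compression and the steel into tension, with equal and opposite forces P (no external load).
Equating the net (thermal + elastic) strains gives |α₁ − α₂|·ΔT = P·[1/(A₁E₁) + 1/(A₂E₂)].
|α₁ − α₂|·ΔT = 13.2×10⁻⁶ × 51 = 0.0006732.
1/(A₁E₁) + 1/(A₂E₂) = 1/(350×197×10³) + 1/(1075×45×10³) = 3.518×10⁻⁸ N⁻¹.
P = 0.0006732 / 3.518×10⁻⁸ = 19140 N = 19.14 kN.
σ_{magnesium alloy} = P/A₂ = 19140/1075 = 17.8 MPa, compressive.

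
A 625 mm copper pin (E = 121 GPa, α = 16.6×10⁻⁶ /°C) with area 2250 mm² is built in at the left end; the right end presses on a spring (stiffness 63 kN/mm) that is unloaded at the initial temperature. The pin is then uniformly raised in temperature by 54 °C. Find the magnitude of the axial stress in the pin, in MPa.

σ ≈ 13.7 MPa (compressive)

If the spring were absent the pin would lengthen by αΔT L = 16.6×10⁻⁶ × 54 × 625 = 0.5603 mm.
Let P be the compressive force at the spring. The pin shortens elastically by PL/(AE) and the spring compresses by P/k; together these equal δ_free.
So P = δ_free / [L/(AE) + 1/k] = 0.5603 / [ 625/(2250×121×10³) + 1/(63×10³) ].
P = 0.5603 / 1.817×10⁻⁵ = 30840 N.
σ = P/A = 30840/2250 = 13.7 MPa.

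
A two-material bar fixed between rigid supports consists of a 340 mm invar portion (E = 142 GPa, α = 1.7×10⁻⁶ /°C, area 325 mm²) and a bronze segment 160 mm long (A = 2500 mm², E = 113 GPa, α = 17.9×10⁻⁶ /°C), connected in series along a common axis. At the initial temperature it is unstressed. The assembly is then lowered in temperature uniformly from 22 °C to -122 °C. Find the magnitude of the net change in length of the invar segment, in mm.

|ΔL| ≈ 0.377 mm

Free thermal contraction of the whole bar: Σ αᵢΔT Lᵢ = 1.7×10⁻⁶×144×340 + 17.9×10⁻⁶×144×160 = 0.4956 mm.
Since the ends are fixed, an axial force P builds up, equal in every segment, with P · Σ Lᵢ/(AᵢEᵢ) = δ_free.
The series flexibility is Σ Lᵢ/(AᵢEᵢ) = 340/(325×142×10³) + 160/(2500×113×10³) = 7.934×10⁻⁶ mm/N.
P = 0.4956 / 7.934×10⁻⁶ = 62470 N = 62.47 kN, tensile.
For the invar segment, free thermal change = 1.7×10⁻⁶×144×340 = 0.08323 mm and elastic change from P = 62470×340/(325×142×10³) = 0.4603 mm; these oppose, so the net change is 0.377 mm (segment lengthens).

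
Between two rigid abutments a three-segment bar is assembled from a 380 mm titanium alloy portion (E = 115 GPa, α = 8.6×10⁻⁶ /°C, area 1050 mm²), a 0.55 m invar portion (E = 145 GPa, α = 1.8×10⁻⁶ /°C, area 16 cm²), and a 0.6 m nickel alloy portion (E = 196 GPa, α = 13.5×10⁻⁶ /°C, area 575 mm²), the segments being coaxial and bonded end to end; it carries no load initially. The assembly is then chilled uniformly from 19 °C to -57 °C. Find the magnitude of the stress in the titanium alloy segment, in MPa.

σ ≈ 82.5 MPa (tensile)

If the supports were absent, the total length change would be Σ αᵢΔT Lᵢ = 8.6×10⁻⁶×76×380 + 1.8×10⁻⁶×76×550 + 13.5×10⁻⁶×76×600 = 0.9392 mm.
The rigid supports impose zero overall length change; the single axial force P common to all segments must satisfy P Σ Lᵢ/(AᵢEᵢ) = δ_free.
The series flexibility is Σ Lᵢ/(AᵢEᵢ) = 380/(1050×115×10³) + 550/(1600×145×10³) + 600/(575×196×10³) = 1.084×10⁻⁵ mm/N.
So P = 0.9392 / 1.084×10⁻⁵ = 86.63 kN, tensile.
σ_{titanium alloy} = P / A = 86630 / 1050 = 82.51 MPa.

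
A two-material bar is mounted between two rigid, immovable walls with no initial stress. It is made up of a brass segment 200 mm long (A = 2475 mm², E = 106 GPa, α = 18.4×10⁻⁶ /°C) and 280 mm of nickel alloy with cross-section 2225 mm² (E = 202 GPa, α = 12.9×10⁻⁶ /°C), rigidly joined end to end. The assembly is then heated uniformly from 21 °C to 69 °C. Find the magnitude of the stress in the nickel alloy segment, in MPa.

σ ≈ 114 MPa (compressive)

If the supports were absent, the total length change would be Σ αᵢΔT Lᵢ = 18.4×10⁻⁶×48×200 + 12.9×10⁻⁶×48×280 = 0.35 mm.
Since the ends are fixed, an axial force P builds up, equal in every segment, with P · Σ Lᵢ/(AᵢEᵢ) = δ_free.
The series flexibility is Σ Lᵢ/(AᵢEᵢ) = 200/(2475×106×10³) + 280/(2225×202×10³) = 1.385×10⁻⁶ mm/N.
P = 0.35 / 1.385×10⁻⁶ = 252700 N = 252.7 kN, compressive.
σ_{nickel alloy} = P / A = 252700 / 2225 = 113.6 MPa.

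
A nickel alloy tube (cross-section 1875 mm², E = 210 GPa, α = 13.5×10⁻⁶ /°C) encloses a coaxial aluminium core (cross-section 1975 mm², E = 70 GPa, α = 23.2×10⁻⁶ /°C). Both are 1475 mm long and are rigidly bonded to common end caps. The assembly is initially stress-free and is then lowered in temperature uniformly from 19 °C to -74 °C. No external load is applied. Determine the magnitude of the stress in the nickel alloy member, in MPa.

σ ≈ 49.2 MPa (compressive)

The aluminium has the larger α, so on cooling it would change length more than the nickel alloy if both were free. The rigid plates force a common final length, so the aluminium is put into tension and the nickel alloy into compression, with equal and opposite forces P (no external load).
Setting the final lengths equal and cancelling L: (α₁ − α₂)ΔT = P/(A₁E₁) + P/(A₂E₂).
|α₁ − α₂|·ΔT = 9.7×10⁻⁶ × 93 = 0.0009021.
1/(A₁E₁) + 1/(A₂E₂) = 1/(1875×210×10³) + 1/(1975×70×10³) = 9.773×10⁻⁹ N⁻¹.
P = 0.0009021 / 9.773×10⁻⁹ = 92310 N = 92.31 kN.
σ_{nickel alloy} = P/A₁ = 92310/1875 = 49.23 MPa, compressive.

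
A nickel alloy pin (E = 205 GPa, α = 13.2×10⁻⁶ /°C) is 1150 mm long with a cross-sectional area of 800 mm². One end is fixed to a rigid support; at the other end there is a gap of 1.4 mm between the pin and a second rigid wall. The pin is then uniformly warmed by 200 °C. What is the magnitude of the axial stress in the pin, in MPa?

If the wall were absent the pin would grow by αΔT L = 13.2×10⁻⁶ × 200 × 1150 = 3.036 mm.
After closing the 1.4 mm clearance, 3.036 − 1.4 = 1.636 mm of expansion remains to be suppressed by the wall.
That suppressed elongation corresponds to σ = E·Δ/L = 205×10³ × 1.636/1150 = 291.6 MPa.

σ ≈ 292 MPa (compressive)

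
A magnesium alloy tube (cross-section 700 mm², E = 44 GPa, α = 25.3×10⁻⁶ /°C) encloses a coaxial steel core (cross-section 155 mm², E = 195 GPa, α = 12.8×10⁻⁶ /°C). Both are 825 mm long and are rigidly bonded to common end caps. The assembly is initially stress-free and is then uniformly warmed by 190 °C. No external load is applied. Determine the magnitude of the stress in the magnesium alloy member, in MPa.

Both members must finish at the same length. With the larger α, the magnesium alloy tends to over-expand; the plates restrain it, putting the magnesium alloy in compression and the steel in tension. With no external load the two internal forces are equal and opposite, magnitude P.
Setting the final lengths equal and cancelling L: (α₁ − α₂)ΔT = P/(A₁E₁) + P/(A₂E₂).
|α₁ − α₂|·ΔT = 12.5×10⁻⁶ × 190 = 0.002375.
1/(A₁E₁) + 1/(A₂E₂) = 1/(700×44×10³) + 1/(155×195×10³) = 6.555×10⁻⁸ N⁻¹.
P = 0.002375 / 6.555×10⁻⁸ = 36230 N = 36.23 kN.
σ_{magnesium alloy} = P/A₁ = 36230/700 = 51.76 MPa, compressive.

σ ≈ 51.8 MPa (compressive)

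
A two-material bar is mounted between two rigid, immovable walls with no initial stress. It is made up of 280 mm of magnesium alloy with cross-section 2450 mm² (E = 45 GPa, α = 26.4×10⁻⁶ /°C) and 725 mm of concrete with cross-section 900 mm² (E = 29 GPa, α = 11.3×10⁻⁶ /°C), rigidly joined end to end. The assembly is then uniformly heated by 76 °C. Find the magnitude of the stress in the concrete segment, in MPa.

With the walls removed the bar would change length by δ_free = Σ αᵢΔT Lᵢ = 26.4×10⁻⁶×76×280 + 11.3×10⁻⁶×76×725 = 1.184 mm.
The rigid supports impose zero overall length change; the single axial force P common to all segments must satisfy P Σ Lᵢ/(AᵢEᵢ) = δ_free.
Σ Lᵢ/(AᵢEᵢ) = 280/(2450×45×10³) + 725/(900×29×10³) = 3.032×10⁻⁵ mm/N.
So P = 1.184 / 3.032×10⁻⁵ = 39.07 kN, compressive.
σ_{concrete} = P / A = 39070 / 900 = 43.41 MPa.

σ ≈ 43.4 MPa (compressive)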